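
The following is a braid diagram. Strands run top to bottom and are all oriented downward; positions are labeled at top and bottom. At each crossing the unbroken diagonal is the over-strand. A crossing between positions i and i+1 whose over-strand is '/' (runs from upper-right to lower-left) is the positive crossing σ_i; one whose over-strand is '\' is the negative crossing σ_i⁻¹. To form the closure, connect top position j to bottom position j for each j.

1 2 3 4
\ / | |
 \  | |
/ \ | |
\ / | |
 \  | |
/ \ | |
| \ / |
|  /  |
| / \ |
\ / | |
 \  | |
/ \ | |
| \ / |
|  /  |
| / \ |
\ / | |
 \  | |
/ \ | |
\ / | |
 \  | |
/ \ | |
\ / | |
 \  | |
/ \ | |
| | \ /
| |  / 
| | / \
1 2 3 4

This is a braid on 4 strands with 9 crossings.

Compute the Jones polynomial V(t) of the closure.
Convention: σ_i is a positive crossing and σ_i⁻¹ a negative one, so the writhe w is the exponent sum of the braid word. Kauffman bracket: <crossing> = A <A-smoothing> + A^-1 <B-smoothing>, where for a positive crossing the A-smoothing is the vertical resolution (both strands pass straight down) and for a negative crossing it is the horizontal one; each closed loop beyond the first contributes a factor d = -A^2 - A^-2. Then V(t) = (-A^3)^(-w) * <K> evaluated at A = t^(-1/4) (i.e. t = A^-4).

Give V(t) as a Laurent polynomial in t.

1 - t^-1 + 2*t^-2 - 2*t^-3 + 3*t^-4 - 3*t^-5 + 2*t^-6 - 2*t^-7 + t^-8

Derivation:
Reading the diagram top to bottom ('/'-over between positions i,i+1 = s_i, '\'-over = s_i^-1): braid word = s1^-1 s1^-1 s2 s1^-1 s2 s1^-1 s1^-1 s1^-1 s3.
The presented braid s1^-1 s1^-1 s2 s1^-1 s2 s1^-1 s1^-1 s1^-1 s3 on 4 strands reduces by inverse Markov moves (closure unchanged at each step):
  Destabilize: the word has the form β·s3 where s3 occurs only as the final letter (β ∈ B_3); drop it and the last strand → 3 strands.
Reduced to β = s1^-1 s1^-1 s2 s1^-1 s2 s1^-1 s1^-1 s1^-1 on 3 strands, 8 crossings.
Compute on β:
Braid: s1^-1 s1^-1 s2 s1^-1 s2 s1^-1 s1^-1 s1^-1 on 3 strands, 8 crossings.
Writhe w = (#positive) - (#negative) = 2 - 6 = -4.
State-sum expansion of <K>. There are 2^8 = 256 states.
For each crossing: s=0 is the vertical smoothing, s=1 horizontal. Crossing k contributes A^(sign_k * (1 - 2*s_k)); loop factor d = -A^2 - A^-2.
Tabulate the states by total A-exponent and number of loops L (A-exp: L × count):
  A^8: L=7 ×1
  A^6: L=6 ×8
  A^4: L=5 ×28
  A^2: L=4 ×55, L=6 ×1
  A^0: L=3 ×65, L=5 ×5
  A^-2: L=2 ×46, L=4 ×10
  A^-4: L=1 ×17, L=3 ×11
  A^-6: L=2 ×8
  A^-8: L=3 ×1
Each group contributes A^e * Σ count * d^(L-1):
Powers of d = -A^2 - A^-2: d^2 = A^4 + 2 + A^-4; d^3 = -A^6 - 3*A^2 - 3*A^-2 - A^-6; d^4 = A^8 + 4*A^4 + 6 + 4*A^-4 + A^-8; d^5 = -A^10 - 5*A^6 - 10*A^2 - 10*A^-2 - 5*A^-6 - A^-10; d^6 = A^12 + 6*A^8 + 15*A^4 + 20 + 15*A^-4 + 6*A^-8 + A^-12.
  A^8 * (d^6) = A^20 + 6*A^16 + 15*A^12 + 20*A^8 + 15*A^4 + 6 + A^-4
  A^6 * (8*d^5) = -8*A^16 - 40*A^12 - 80*A^8 - 80*A^4 - 40 - 8*A^-4
  A^4 * (28*d^4) = 28*A^12 + 112*A^8 + 168*A^4 + 112 + 28*A^-4
  A^2 * (55*d^3 + d^5) = -A^12 - 60*A^8 - 175*A^4 - 175 - 60*A^-4 - A^-8
  A^0 * (65*d^2 + 5*d^4) = 5*A^8 + 85*A^4 + 160 + 85*A^-4 + 5*A^-8
  A^-2 * (46*d + 10*d^3) = -10*A^4 - 76 - 76*A^-4 - 10*A^-8
  A^-4 * (17 + 11*d^2) = 11 + 39*A^-4 + 11*A^-8
  A^-6 * (8*d) = -8*A^-4 - 8*A^-8
  A^-8 * (d^2) = A^-4 + 2*A^-8 + A^-12
Summing the groups: <K> = A^20 - 2*A^16 + 2*A^12 - 3*A^8 + 3*A^4 - 2 + 2*A^-4 - A^-8 + A^-12
Normalise by the writhe: (-A^3)^(-w) = (-A^3)^(4) = A^12, so f(A) = A^12 * <K> = A^32 - 2*A^28 + 2*A^24 - 3*A^20 + 3*A^16 - 2*A^12 + 2*A^8 - A^4 + 1.
Substitute A = t^(-1/4), i.e. A^e → t^(-e/4): V(t) = 1 - t^-1 + 2*t^-2 - 2*t^-3 + 3*t^-4 - 3*t^-5 + 2*t^-6 - 2*t^-7 + t^-8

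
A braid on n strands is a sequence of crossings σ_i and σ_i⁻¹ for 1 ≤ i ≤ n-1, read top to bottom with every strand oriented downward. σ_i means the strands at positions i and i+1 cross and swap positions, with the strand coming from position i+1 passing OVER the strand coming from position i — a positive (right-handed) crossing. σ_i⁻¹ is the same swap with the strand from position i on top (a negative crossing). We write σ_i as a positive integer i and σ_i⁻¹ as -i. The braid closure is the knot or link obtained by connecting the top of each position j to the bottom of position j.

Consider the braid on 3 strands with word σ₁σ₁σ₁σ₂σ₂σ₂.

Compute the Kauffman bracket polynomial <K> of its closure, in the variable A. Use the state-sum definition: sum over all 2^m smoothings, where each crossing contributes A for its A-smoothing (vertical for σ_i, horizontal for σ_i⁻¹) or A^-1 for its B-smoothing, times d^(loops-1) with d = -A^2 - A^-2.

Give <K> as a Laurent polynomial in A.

A^10 + 2*A^2 - 2*A^-2 + A^-6 - 2*A^-10 + A^-14

Derivation:
Braid: s1 s1 s1 s2 s2 s2 on 3 strands, 6 crossings.
Writhe w = (#positive) - (#negative) = 6 - 0 = 6.
Enumerate smoothing states for the bracket polynomial. There are 2^6 = 64 states.
Each crossing splits two ways (0=vertical, 1=horizontal). The state's weight is A^(#A-smoothings - #B-smoothings) * d^(loops - 1).
Tabulate the states by total A-exponent and number of loops L (A-exp: L × count):
  A^6: L=3 ×1
  A^4: L=2 ×6
  A^2: L=1 ×9, L=3 ×6
  A^0: L=2 ×18, L=4 ×2
  A^-2: L=3 ×15
  A^-4: L=4 ×6
  A^-6: L=5 ×1
Each group contributes A^e * Σ count * d^(L-1):
Powers of d = -A^2 - A^-2: d^2 = A^4 + 2 + A^-4; d^3 = -A^6 - 3*A^2 - 3*A^-2 - A^-6; d^4 = A^8 + 4*A^4 + 6 + 4*A^-4 + A^-8.
  A^6 * (d^2) = A^10 + 2*A^6 + A^2
  A^4 * (6*d) = -6*A^6 - 6*A^2
  A^2 * (9 + 6*d^2) = 6*A^6 + 21*A^2 + 6*A^-2
  A^0 * (18*d + 2*d^3) = -2*A^6 - 24*A^2 - 24*A^-2 - 2*A^-6
  A^-2 * (15*d^2) = 15*A^2 + 30*A^-2 + 15*A^-6
  A^-4 * (6*d^3) = -6*A^2 - 18*A^-2 - 18*A^-6 - 6*A^-10
  A^-6 * (d^4) = A^2 + 4*A^-2 + 6*A^-6 + 4*A^-10 + A^-14
Summing the groups: <K> = A^10 + 2*A^2 - 2*A^-2 + A^-6 - 2*A^-10 + A^-14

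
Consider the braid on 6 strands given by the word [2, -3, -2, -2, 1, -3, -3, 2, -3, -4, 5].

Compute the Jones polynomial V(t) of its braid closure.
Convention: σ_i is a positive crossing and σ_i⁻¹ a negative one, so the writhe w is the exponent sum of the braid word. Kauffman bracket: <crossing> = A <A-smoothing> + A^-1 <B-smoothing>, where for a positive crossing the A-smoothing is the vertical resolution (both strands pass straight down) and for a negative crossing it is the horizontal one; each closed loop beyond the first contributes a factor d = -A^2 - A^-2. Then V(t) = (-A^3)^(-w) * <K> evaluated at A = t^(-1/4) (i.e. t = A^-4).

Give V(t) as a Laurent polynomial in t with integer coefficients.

2*t^-1 - 2*t^-2 + 3*t^-3 - 3*t^-4 + 2*t^-5 - 2*t^-6 + t^-7

Derivation:
The presented braid s2 s3^-1 s2^-1 s2^-1 s1 s3^-1 s3^-1 s2 s3^-1 s4^-1 s5 on 6 strands reduces by inverse Markov moves (closure unchanged at each step):
  Destabilize: the word has the form β·s5 where s5 occurs only as the final letter (β ∈ B_5); drop it and the last strand → 5 strands.
  Destabilize: the word has the form β·s4^-1 where s4^-1 occurs only as the final letter (β ∈ B_4); drop it and the last strand → 4 strands.
Reduced to β = s2 s3^-1 s2^-1 s2^-1 s1 s3^-1 s3^-1 s2 s3^-1 on 4 strands, 9 crossings.
Compute on β:
Braid: s2 s3^-1 s2^-1 s2^-1 s1 s3^-1 s3^-1 s2 s3^-1 on 4 strands, 9 crossings.
Writhe w = (#positive) - (#negative) = 3 - 6 = -3.
Enumerate smoothing states for the bracket polynomial. There are 2^9 = 512 states.
Each crossing splits two ways (0=vertical, 1=horizontal). The state's weight is A^(#A-smoothings - #B-smoothings) * d^(loops - 1).
Tabulate the states by total A-exponent and number of loops L (A-exp: L × count):
  A^9: L=6 ×1
  A^7: L=5 ×9
  A^5: L=4 ×34, L=6 ×2
  A^3: L=3 ×67, L=5 ×17
  A^1: L=2 ×67, L=4 ×58, L=6 ×1
  A^-1: L=1 ×26, L=3 ×90, L=5 ×10
  A^-3: L=2 ×58, L=4 ×25, L=6 ×1
  A^-5: L=1 ×11, L=3 ×22, L=5 ×3
  A^-7: L=2 ×6, L=4 ×3
  A^-9: L=3 ×1
Each group contributes A^e * Σ count * d^(L-1):
Powers of d = -A^2 - A^-2: d^2 = A^4 + 2 + A^-4; d^3 = -A^6 - 3*A^2 - 3*A^-2 - A^-6; d^4 = A^8 + 4*A^4 + 6 + 4*A^-4 + A^-8; d^5 = -A^10 - 5*A^6 - 10*A^2 - 10*A^-2 - 5*A^-6 - A^-10.
  A^9 * (d^5) = -A^19 - 5*A^15 - 10*A^11 - 10*A^7 - 5*A^3 - A^-1
  A^7 * (9*d^4) = 9*A^15 + 36*A^11 + 54*A^7 + 36*A^3 + 9*A^-1
  A^5 * (34*d^3 + 2*d^5) = -2*A^15 - 44*A^11 - 122*A^7 - 122*A^3 - 44*A^-1 - 2*A^-5
  A^3 * (67*d^2 + 17*d^4) = 17*A^11 + 135*A^7 + 236*A^3 + 135*A^-1 + 17*A^-5
  A^1 * (67*d + 58*d^3 + d^5) = -A^11 - 63*A^7 - 251*A^3 - 251*A^-1 - 63*A^-5 - A^-9
  A^-1 * (26 + 90*d^2 + 10*d^4) = 10*A^7 + 130*A^3 + 266*A^-1 + 130*A^-5 + 10*A^-9
  A^-3 * (58*d + 25*d^3 + d^5) = -A^7 - 30*A^3 - 143*A^-1 - 143*A^-5 - 30*A^-9 - A^-13
  A^-5 * (11 + 22*d^2 + 3*d^4) = 3*A^3 + 34*A^-1 + 73*A^-5 + 34*A^-9 + 3*A^-13
  A^-7 * (6*d + 3*d^3) = -3*A^-1 - 15*A^-5 - 15*A^-9 - 3*A^-13
  A^-9 * (d^2) = A^-5 + 2*A^-9 + A^-13
Summing the groups: <K> = -A^19 + 2*A^15 - 2*A^11 + 3*A^7 - 3*A^3 + 2*A^-1 - 2*A^-5
Normalise by the writhe: (-A^3)^(-w) = (-A^3)^(3) = -A^9, so f(A) = -A^9 * <K> = A^28 - 2*A^24 + 2*A^20 - 3*A^16 + 3*A^12 - 2*A^8 + 2*A^4.
Substitute A = t^(-1/4), i.e. A^e → t^(-e/4): V(t) = 2*t^-1 - 2*t^-2 + 3*t^-3 - 3*t^-4 + 2*t^-5 - 2*t^-6 + t^-7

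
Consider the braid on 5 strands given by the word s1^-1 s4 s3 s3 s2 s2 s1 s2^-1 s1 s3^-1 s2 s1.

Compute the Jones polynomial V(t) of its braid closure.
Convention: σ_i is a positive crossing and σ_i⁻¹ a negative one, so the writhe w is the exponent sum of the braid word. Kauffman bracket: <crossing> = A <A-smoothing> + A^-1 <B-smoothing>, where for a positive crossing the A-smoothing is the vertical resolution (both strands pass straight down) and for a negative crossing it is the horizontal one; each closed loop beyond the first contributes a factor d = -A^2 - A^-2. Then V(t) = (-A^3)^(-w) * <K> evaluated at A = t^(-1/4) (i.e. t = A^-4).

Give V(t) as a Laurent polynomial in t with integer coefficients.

The presented braid s1^-1 s4 s3 s3 s2 s2 s1 s2^-1 s1 s3^-1 s2 s1 on 5 strands reduces by inverse Markov moves (closure unchanged at each step):
  Deconjugate: the word is γ·β·γ⁻¹ with γ = s1^-1 (prefix) and γ⁻¹ = s1 (suffix); strip both.
Reduced to β = s4 s3 s3 s2 s2 s1 s2^-1 s1 s3^-1 s2 on 5 strands, 10 crossings.
Compute on β:
Braid: s4 s3 s3 s2 s2 s1 s2^-1 s1 s3^-1 s2 on 5 strands, 10 crossings.
Writhe w = (#positive) - (#negative) = 8 - 2 = 6.
Enumerate smoothing states for the bracket polynomial. There are 2^10 = 1024 states.
Smooth each crossing (0=||, 1=⌣⌢); contribution A^(Σ sign_k(1-2s_k)) * d^(L-1).
Tabulate the states by total A-exponent and number of loops L (A-exp: L × count):
  A^10: L=3 ×1
  A^8: L=2 ×3, L=4 ×7
  A^6: L=1 ×2, L=3 ×29, L=5 ×14
  A^4: L=2 ×39, L=4 ×72, L=6 ×9
  A^2: L=1 ×17, L=3 ×137, L=5 ×54, L=7 ×2
  A^0: L=2 ×109, L=4 ×128, L=6 ×15
  A^-2: L=1 ×30, L=3 ×132, L=5 ×47, L=7 ×1
  A^-4: L=2 ×49, L=4 ×65, L=6 ×6
  A^-6: L=3 ×31, L=5 ×14
  A^-8: L=4 ×9, L=6 ×1
  A^-10: L=5 ×1
Each group contributes A^e * Σ count * d^(L-1):
Powers of d = -A^2 - A^-2: d^2 = A^4 + 2 + A^-4; d^3 = -A^6 - 3*A^2 - 3*A^-2 - A^-6; d^4 = A^8 + 4*A^4 + 6 + 4*A^-4 + A^-8; d^5 = -A^10 - 5*A^6 - 10*A^2 - 10*A^-2 - 5*A^-6 - A^-10; d^6 = A^12 + 6*A^8 + 15*A^4 + 20 + 15*A^-4 + 6*A^-8 + A^-12.
  A^10 * (d^2) = A^14 + 2*A^10 + A^6
  A^8 * (3*d + 7*d^3) = -7*A^14 - 24*A^10 - 24*A^6 - 7*A^2
  A^6 * (2 + 29*d^2 + 14*d^4) = 14*A^14 + 85*A^10 + 144*A^6 + 85*A^2 + 14*A^-2
  A^4 * (39*d + 72*d^3 + 9*d^5) = -9*A^14 - 117*A^10 - 345*A^6 - 345*A^2 - 117*A^-2 - 9*A^-6
  A^2 * (17 + 137*d^2 + 54*d^4 + 2*d^6) = 2*A^14 + 66*A^10 + 383*A^6 + 655*A^2 + 383*A^-2 + 66*A^-6 + 2*A^-10
  A^0 * (109*d + 128*d^3 + 15*d^5) = -15*A^10 - 203*A^6 - 643*A^2 - 643*A^-2 - 203*A^-6 - 15*A^-10
  A^-2 * (30 + 132*d^2 + 47*d^4 + d^6) = A^10 + 53*A^6 + 335*A^2 + 596*A^-2 + 335*A^-6 + 53*A^-10 + A^-14
  A^-4 * (49*d + 65*d^3 + 6*d^5) = -6*A^6 - 95*A^2 - 304*A^-2 - 304*A^-6 - 95*A^-10 - 6*A^-14
  A^-6 * (31*d^2 + 14*d^4) = 14*A^2 + 87*A^-2 + 146*A^-6 + 87*A^-10 + 14*A^-14
  A^-8 * (9*d^3 + d^5) = -A^2 - 14*A^-2 - 37*A^-6 - 37*A^-10 - 14*A^-14 - A^-18
  A^-10 * (d^4) = A^-2 + 4*A^-6 + 6*A^-10 + 4*A^-14 + A^-18
Summing the groups: <K> = A^14 - 2*A^10 + 3*A^6 - 2*A^2 + 3*A^-2 - 2*A^-6 + A^-10 - A^-14
Normalise by the writhe: (-A^3)^(-w) = (-A^3)^(-6) = A^-18, so f(A) = A^-18 * <K> = A^-4 - 2*A^-8 + 3*A^-12 - 2*A^-16 + 3*A^-20 - 2*A^-24 + A^-28 - A^-32.
Substitute A = t^(-1/4), i.e. A^e → t^(-e/4): V(t) = -t^8 + t^7 - 2*t^6 + 3*t^5 - 2*t^4 + 3*t^3 - 2*t^2 + t

Answer: -t^8 + t^7 - 2*t^6 + 3*t^5 - 2*t^4 + 3*t^3 - 2*t^2 + t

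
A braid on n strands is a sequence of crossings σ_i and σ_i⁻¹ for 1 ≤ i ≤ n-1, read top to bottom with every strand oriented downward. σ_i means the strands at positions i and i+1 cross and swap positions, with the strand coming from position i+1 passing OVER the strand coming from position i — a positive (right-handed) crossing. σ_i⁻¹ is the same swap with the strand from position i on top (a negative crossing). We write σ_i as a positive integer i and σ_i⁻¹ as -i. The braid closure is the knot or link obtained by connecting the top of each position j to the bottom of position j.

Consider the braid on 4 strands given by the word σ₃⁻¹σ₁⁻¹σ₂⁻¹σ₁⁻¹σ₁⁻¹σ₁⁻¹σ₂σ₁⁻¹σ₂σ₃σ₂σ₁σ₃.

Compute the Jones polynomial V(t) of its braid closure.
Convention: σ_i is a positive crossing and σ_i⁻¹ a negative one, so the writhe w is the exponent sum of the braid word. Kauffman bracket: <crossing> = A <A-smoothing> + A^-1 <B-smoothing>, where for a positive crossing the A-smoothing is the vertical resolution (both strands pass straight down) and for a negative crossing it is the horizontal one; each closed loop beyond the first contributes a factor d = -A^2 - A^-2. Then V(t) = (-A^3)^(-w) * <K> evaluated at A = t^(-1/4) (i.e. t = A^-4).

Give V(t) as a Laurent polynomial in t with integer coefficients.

t - 1 + 2*t^-1 - 2*t^-2 + 2*t^-3 - 2*t^-4 + t^-5

Derivation:
The presented braid s3^-1 s1^-1 s2^-1 s1^-1 s1^-1 s1^-1 s2 s1^-1 s2 s3 s2 s1 s3 on 4 strands reduces by inverse Markov moves (closure unchanged at each step):
  Deconjugate: the word is γ·β·γ⁻¹ with γ = s3^-1 s1^-1 (prefix) and γ⁻¹ = s1 s3 (suffix); strip both.
  Deconjugate: the word is γ·β·γ⁻¹ with γ = s2^-1 (prefix) and γ⁻¹ = s2 (suffix); strip both.
  Destabilize: the word has the form β·s3 where s3 occurs only as the final letter (β ∈ B_3); drop it and the last strand → 3 strands.
Reduced to β = s1^-1 s1^-1 s1^-1 s2 s1^-1 s2 on 3 strands, 6 crossings.
Compute on β:
Braid: s1^-1 s1^-1 s1^-1 s2 s1^-1 s2 on 3 strands, 6 crossings.
Writhe w = (#positive) - (#negative) = 2 - 4 = -2.
Enumerate smoothing states for the bracket polynomial. There are 2^6 = 64 states.
Each crossing splits two ways (0=vertical, 1=horizontal). The state's weight is A^(#A-smoothings - #B-smoothings) * d^(loops - 1).
Tabulate the states by total A-exponent and number of loops L (A-exp: L × count):
  A^6: L=5 ×1
  A^4: L=4 ×6
  A^2: L=3 ×15
  A^0: L=2 ×19, L=4 ×1
  A^-2: L=1 ×11, L=3 ×4
  A^-4: L=2 ×6
  A^-6: L=3 ×1
Each group contributes A^e * Σ count * d^(L-1):
Powers of d = -A^2 - A^-2: d^2 = A^4 + 2 + A^-4; d^3 = -A^6 - 3*A^2 - 3*A^-2 - A^-6; d^4 = A^8 + 4*A^4 + 6 + 4*A^-4 + A^-8.
  A^6 * (d^4) = A^14 + 4*A^10 + 6*A^6 + 4*A^2 + A^-2
  A^4 * (6*d^3) = -6*A^10 - 18*A^6 - 18*A^2 - 6*A^-2
  A^2 * (15*d^2) = 15*A^6 + 30*A^2 + 15*A^-2
  A^0 * (19*d + d^3) = -A^6 - 22*A^2 - 22*A^-2 - A^-6
  A^-2 * (11 + 4*d^2) = 4*A^2 + 19*A^-2 + 4*A^-6
  A^-4 * (6*d) = -6*A^-2 - 6*A^-6
  A^-6 * (d^2) = A^-2 + 2*A^-6 + A^-10
Summing the groups: <K> = A^14 - 2*A^10 + 2*A^6 - 2*A^2 + 2*A^-2 - A^-6 + A^-10
Normalise by the writhe: (-A^3)^(-w) = (-A^3)^(2) = A^6, so f(A) = A^6 * <K> = A^20 - 2*A^16 + 2*A^12 - 2*A^8 + 2*A^4 - 1 + A^-4.
Substitute A = t^(-1/4), i.e. A^e → t^(-e/4): V(t) = t - 1 + 2*t^-1 - 2*t^-2 + 2*t^-3 - 2*t^-4 + t^-5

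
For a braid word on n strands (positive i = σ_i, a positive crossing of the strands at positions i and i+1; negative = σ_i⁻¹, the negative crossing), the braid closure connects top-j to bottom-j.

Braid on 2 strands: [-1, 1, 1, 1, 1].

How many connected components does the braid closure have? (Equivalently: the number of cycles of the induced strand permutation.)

1

Derivation:
Track the strand permutation on 2 strands, starting from identity.
  step 1: s1^-1 swaps positions 1,2 -> [2 1]
  step 2: s1 swaps positions 1,2 -> [1 2]
  step 3: s1 swaps positions 1,2 -> [2 1]
  step 4: s1 swaps positions 1,2 -> [1 2]
  step 5: s1 swaps positions 1,2 -> [2 1]
Final permutation (position -> original strand): [2 1]
Closure components = cycle count of this permutation = 1.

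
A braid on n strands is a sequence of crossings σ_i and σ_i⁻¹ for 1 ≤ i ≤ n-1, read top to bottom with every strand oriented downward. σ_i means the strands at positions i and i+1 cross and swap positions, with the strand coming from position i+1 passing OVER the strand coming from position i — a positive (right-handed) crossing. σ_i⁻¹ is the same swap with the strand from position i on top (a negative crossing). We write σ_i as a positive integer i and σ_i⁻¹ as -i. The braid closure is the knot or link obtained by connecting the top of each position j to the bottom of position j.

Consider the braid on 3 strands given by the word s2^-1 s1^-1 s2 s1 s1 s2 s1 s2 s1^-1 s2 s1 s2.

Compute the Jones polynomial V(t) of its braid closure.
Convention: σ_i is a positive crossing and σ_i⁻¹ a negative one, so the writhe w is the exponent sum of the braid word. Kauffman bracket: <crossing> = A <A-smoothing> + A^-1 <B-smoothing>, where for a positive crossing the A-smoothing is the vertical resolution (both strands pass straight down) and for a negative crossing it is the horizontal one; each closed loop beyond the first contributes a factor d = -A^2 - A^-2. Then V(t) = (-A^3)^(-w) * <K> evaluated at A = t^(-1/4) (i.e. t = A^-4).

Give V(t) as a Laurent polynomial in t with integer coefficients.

The presented braid s2^-1 s1^-1 s2 s1 s1 s2 s1 s2 s1^-1 s2 s1 s2 on 3 strands reduces by inverse Markov moves (closure unchanged at each step):
  Deconjugate: the word is γ·β·γ⁻¹ with γ = s2^-1 (prefix) and γ⁻¹ = s2 (suffix); strip both.
  Deconjugate: the word is γ·β·γ⁻¹ with γ = s1^-1 (prefix) and γ⁻¹ = s1 (suffix); strip both.
Reduced to β = s2 s1 s1 s2 s1 s2 s1^-1 s2 on 3 strands, 8 crossings.
Compute on β:
Braid: s2 s1 s1 s2 s1 s2 s1^-1 s2 on 3 strands, 8 crossings.
Writhe w = (#positive) - (#negative) = 7 - 1 = 6.
Computing the Kauffman bracket via state sum. There are 2^8 = 256 states.
Smooth each crossing (0=||, 1=⌣⌢); contribution A^(Σ sign_k(1-2s_k)) * d^(L-1).
Tabulate the states by total A-exponent and number of loops L (A-exp: L × count):
  A^8: L=2 ×1
  A^6: L=1 ×4, L=3 ×4
  A^4: L=2 ×25, L=4 ×3
  A^2: L=1 ×23, L=3 ×32, L=5 ×1
  A^0: L=2 ×55, L=4 ×15
  A^-2: L=1 ×10, L=3 ×44, L=5 ×2
  A^-4: L=2 ×13, L=4 ×15
  A^-6: L=3 ×6, L=5 ×2
  A^-8: L=4 ×1
Each group contributes A^e * Σ count * d^(L-1):
Powers of d = -A^2 - A^-2: d^2 = A^4 + 2 + A^-4; d^3 = -A^6 - 3*A^2 - 3*A^-2 - A^-6; d^4 = A^8 + 4*A^4 + 6 + 4*A^-4 + A^-8.
  A^8 * (d) = -A^10 - A^6
  A^6 * (4 + 4*d^2) = 4*A^10 + 12*A^6 + 4*A^2
  A^4 * (25*d + 3*d^3) = -3*A^10 - 34*A^6 - 34*A^2 - 3*A^-2
  A^2 * (23 + 32*d^2 + d^4) = A^10 + 36*A^6 + 93*A^2 + 36*A^-2 + A^-6
  A^0 * (55*d + 15*d^3) = -15*A^6 - 100*A^2 - 100*A^-2 - 15*A^-6
  A^-2 * (10 + 44*d^2 + 2*d^4) = 2*A^6 + 52*A^2 + 110*A^-2 + 52*A^-6 + 2*A^-10
  A^-4 * (13*d + 15*d^3) = -15*A^2 - 58*A^-2 - 58*A^-6 - 15*A^-10
  A^-6 * (6*d^2 + 2*d^4) = 2*A^2 + 14*A^-2 + 24*A^-6 + 14*A^-10 + 2*A^-14
  A^-8 * (d^3) = -A^-2 - 3*A^-6 - 3*A^-10 - A^-14
Summing the groups: <K> = A^10 + 2*A^2 - 2*A^-2 + A^-6 - 2*A^-10 + A^-14
Normalise by the writhe: (-A^3)^(-w) = (-A^3)^(-6) = A^-18, so f(A) = A^-18 * <K> = A^-8 + 2*A^-16 - 2*A^-20 + A^-24 - 2*A^-28 + A^-32.
Substitute A = t^(-1/4), i.e. A^e → t^(-e/4): V(t) = t^8 - 2*t^7 + t^6 - 2*t^5 + 2*t^4 + t^2

Answer: t^8 - 2*t^7 + t^6 - 2*t^5 + 2*t^4 + t^2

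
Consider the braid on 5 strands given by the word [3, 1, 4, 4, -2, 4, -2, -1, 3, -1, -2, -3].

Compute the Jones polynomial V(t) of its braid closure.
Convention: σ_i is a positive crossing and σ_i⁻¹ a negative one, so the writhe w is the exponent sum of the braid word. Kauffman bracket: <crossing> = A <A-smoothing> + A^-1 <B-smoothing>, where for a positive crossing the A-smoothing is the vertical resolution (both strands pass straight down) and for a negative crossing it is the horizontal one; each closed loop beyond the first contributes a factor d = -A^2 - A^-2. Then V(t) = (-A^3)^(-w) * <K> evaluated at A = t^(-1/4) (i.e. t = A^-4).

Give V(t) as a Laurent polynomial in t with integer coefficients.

The presented braid s3 s1 s4 s4 s2^-1 s4 s2^-1 s1^-1 s3 s1^-1 s2^-1 s3^-1 on 5 strands reduces by inverse Markov moves (closure unchanged at each step):
  Deconjugate: the word is γ·β·γ⁻¹ with γ = s3 (prefix) and γ⁻¹ = s3^-1 (suffix); strip both.
Reduced to β = s1 s4 s4 s2^-1 s4 s2^-1 s1^-1 s3 s1^-1 s2^-1 on 5 strands, 10 crossings.
Compute on β:
Braid: s1 s4 s4 s2^-1 s4 s2^-1 s1^-1 s3 s1^-1 s2^-1 on 5 strands, 10 crossings.
Writhe w = (#positive) - (#negative) = 5 - 5 = 0.
State-sum expansion of <K>. There are 2^10 = 1024 states.
Each crossing splits two ways (0=vertical, 1=horizontal). The state's weight is A^(#A-smoothings - #B-smoothings) * d^(loops - 1).
Tabulate the states by total A-exponent and number of loops L (A-exp: L × count):
  A^10: L=6 ×1
  A^8: L=5 ×10
  A^6: L=4 ×40, L=6 ×5
  A^4: L=3 ×80, L=5 ×39, L=7 ×1
  A^2: L=2 ×79, L=4 ×117, L=6 ×14
  A^0: L=1 ×30, L=3 ×158, L=5 ×62, L=7 ×2
  A^-2: L=2 ×84, L=4 ×111, L=6 ×15
  A^-4: L=1 ×9, L=3 ×74, L=5 ×36, L=7 ×1
  A^-6: L=2 ×12, L=4 ×29, L=6 ×4
  A^-8: L=3 ×6, L=5 ×4
  A^-10: L=4 ×1
Each group contributes A^e * Σ count * d^(L-1):
Powers of d = -A^2 - A^-2: d^2 = A^4 + 2 + A^-4; d^3 = -A^6 - 3*A^2 - 3*A^-2 - A^-6; d^4 = A^8 + 4*A^4 + 6 + 4*A^-4 + A^-8; d^5 = -A^10 - 5*A^6 - 10*A^2 - 10*A^-2 - 5*A^-6 - A^-10; d^6 = A^12 + 6*A^8 + 15*A^4 + 20 + 15*A^-4 + 6*A^-8 + A^-12.
  A^10 * (d^5) = -A^20 - 5*A^16 - 10*A^12 - 10*A^8 - 5*A^4 - 1
  A^8 * (10*d^4) = 10*A^16 + 40*A^12 + 60*A^8 + 40*A^4 + 10
  A^6 * (40*d^3 + 5*d^5) = -5*A^16 - 65*A^12 - 170*A^8 - 170*A^4 - 65 - 5*A^-4
  A^4 * (80*d^2 + 39*d^4 + d^6) = A^16 + 45*A^12 + 251*A^8 + 414*A^4 + 251 + 45*A^-4 + A^-8
  A^2 * (79*d + 117*d^3 + 14*d^5) = -14*A^12 - 187*A^8 - 570*A^4 - 570 - 187*A^-4 - 14*A^-8
  A^0 * (30 + 158*d^2 + 62*d^4 + 2*d^6) = 2*A^12 + 74*A^8 + 436*A^4 + 758 + 436*A^-4 + 74*A^-8 + 2*A^-12
  A^-2 * (84*d + 111*d^3 + 15*d^5) = -15*A^8 - 186*A^4 - 567 - 567*A^-4 - 186*A^-8 - 15*A^-12
  A^-4 * (9 + 74*d^2 + 36*d^4 + d^6) = A^8 + 42*A^4 + 233 + 393*A^-4 + 233*A^-8 + 42*A^-12 + A^-16
  A^-6 * (12*d + 29*d^3 + 4*d^5) = -4*A^4 - 49 - 139*A^-4 - 139*A^-8 - 49*A^-12 - 4*A^-16
  A^-8 * (6*d^2 + 4*d^4) = 4 + 22*A^-4 + 36*A^-8 + 22*A^-12 + 4*A^-16
  A^-10 * (d^3) = -A^-4 - 3*A^-8 - 3*A^-12 - A^-16
Summing the groups: <K> = -A^20 + A^16 - 2*A^12 + 4*A^8 - 3*A^4 + 4 - 3*A^-4 + 2*A^-8 - A^-12
Normalise by the writhe: (-A^3)^(-w) = (-A^3)^(0) = 1, so f(A) = 1 * <K> = -A^20 + A^16 - 2*A^12 + 4*A^8 - 3*A^4 + 4 - 3*A^-4 + 2*A^-8 - A^-12.
Substitute A = t^(-1/4), i.e. A^e → t^(-e/4): V(t) = -t^3 + 2*t^2 - 3*t + 4 - 3*t^-1 + 4*t^-2 - 2*t^-3 + t^-4 - t^-5

Answer: -t^3 + 2*t^2 - 3*t + 4 - 3*t^-1 + 4*t^-2 - 2*t^-3 + t^-4 - t^-5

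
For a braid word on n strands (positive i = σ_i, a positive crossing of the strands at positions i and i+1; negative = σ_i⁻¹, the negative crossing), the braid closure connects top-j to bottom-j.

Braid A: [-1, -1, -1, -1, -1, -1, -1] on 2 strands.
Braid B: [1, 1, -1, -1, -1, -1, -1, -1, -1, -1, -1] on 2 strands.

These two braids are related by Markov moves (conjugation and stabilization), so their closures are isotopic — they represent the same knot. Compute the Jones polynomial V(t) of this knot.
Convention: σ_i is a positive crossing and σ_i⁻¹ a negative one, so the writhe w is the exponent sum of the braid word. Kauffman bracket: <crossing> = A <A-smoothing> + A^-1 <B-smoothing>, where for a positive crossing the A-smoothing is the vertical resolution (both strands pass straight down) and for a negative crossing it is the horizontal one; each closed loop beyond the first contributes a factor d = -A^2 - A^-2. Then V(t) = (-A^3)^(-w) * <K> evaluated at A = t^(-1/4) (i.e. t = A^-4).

Markov-equivalent braids have isotopic closures, hence identical knot invariants. Strip the Markov moves from each word to reach a common short braid β, then compute V(t) once on β.
Braid A: s1^-1 s1^-1 s1^-1 s1^-1 s1^-1 s1^-1 s1^-1 on 2 strands has no conjugating prefix/suffix or stabilization to strip; take β = s1^-1 s1^-1 s1^-1 s1^-1 s1^-1 s1^-1 s1^-1.
Braid B: s1 s1 s1^-1 s1^-1 s1^-1 s1^-1 s1^-1 s1^-1 s1^-1 s1^-1 s1^-1 on 2 strands reduces by inverse Markov moves (closure unchanged at each step):
  Deconjugate: the word is γ·β·γ⁻¹ with γ = s1 s1 (prefix) and γ⁻¹ = s1^-1 s1^-1 (suffix); strip both.
Reduced to β = s1^-1 s1^-1 s1^-1 s1^-1 s1^-1 s1^-1 s1^-1 on 2 strands, 7 crossings.
Both give the same β = s1^-1 s1^-1 s1^-1 s1^-1 s1^-1 s1^-1 s1^-1 on 2 strands, so one state sum suffices:
Braid: s1^-1 s1^-1 s1^-1 s1^-1 s1^-1 s1^-1 s1^-1 on 2 strands, 7 crossings.
Writhe w = (#positive) - (#negative) = 0 - 7 = -7.
State-sum expansion of <K>. There are 2^7 = 128 states.
For each crossing: s=0 is the vertical smoothing, s=1 horizontal. Crossing k contributes A^(sign_k * (1 - 2*s_k)); loop factor d = -A^2 - A^-2.
Tabulate the states by total A-exponent and number of loops L (A-exp: L × count):
  A^7: L=7 ×1
  A^5: L=6 ×7
  A^3: L=5 ×21
  A^1: L=4 ×35
  A^-1: L=3 ×35
  A^-3: L=2 ×21
  A^-5: L=1 ×7
  A^-7: L=2 ×1
Each group contributes A^e * Σ count * d^(L-1):
Powers of d = -A^2 - A^-2: d^2 = A^4 + 2 + A^-4; d^3 = -A^6 - 3*A^2 - 3*A^-2 - A^-6; d^4 = A^8 + 4*A^4 + 6 + 4*A^-4 + A^-8; d^5 = -A^10 - 5*A^6 - 10*A^2 - 10*A^-2 - 5*A^-6 - A^-10; d^6 = A^12 + 6*A^8 + 15*A^4 + 20 + 15*A^-4 + 6*A^-8 + A^-12.
  A^7 * (d^6) = A^19 + 6*A^15 + 15*A^11 + 20*A^7 + 15*A^3 + 6*A^-1 + A^-5
  A^5 * (7*d^5) = -7*A^15 - 35*A^11 - 70*A^7 - 70*A^3 - 35*A^-1 - 7*A^-5
  A^3 * (21*d^4) = 21*A^11 + 84*A^7 + 126*A^3 + 84*A^-1 + 21*A^-5
  A^1 * (35*d^3) = -35*A^7 - 105*A^3 - 105*A^-1 - 35*A^-5
  A^-1 * (35*d^2) = 35*A^3 + 70*A^-1 + 35*A^-5
  A^-3 * (21*d) = -21*A^-1 - 21*A^-5
  A^-5 * (7) = 7*A^-5
  A^-7 * (d) = -A^-5 - A^-9
Summing the groups: <K> = A^19 - A^15 + A^11 - A^7 + A^3 - A^-1 - A^-9
Normalise by the writhe: (-A^3)^(-w) = (-A^3)^(7) = -A^21, so f(A) = -A^21 * <K> = -A^40 + A^36 - A^32 + A^28 - A^24 + A^20 + A^12.
Substitute A = t^(-1/4), i.e. A^e → t^(-e/4): V(t) = t^-3 + t^-5 - t^-6 + t^-7 - t^-8 + t^-9 - t^-10

Answer: t^-3 + t^-5 - t^-6 + t^-7 - t^-8 + t^-9 - t^-10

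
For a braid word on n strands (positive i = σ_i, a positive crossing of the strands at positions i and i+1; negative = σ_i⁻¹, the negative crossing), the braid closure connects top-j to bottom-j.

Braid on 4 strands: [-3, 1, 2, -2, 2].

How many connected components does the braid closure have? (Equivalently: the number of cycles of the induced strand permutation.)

Track the strand permutation on 4 strands, starting from identity.
  step 1: s3^-1 swaps positions 3,4 -> [1 2 4 3]
  step 2: s1 swaps positions 1,2 -> [2 1 4 3]
  step 3: s2 swaps positions 2,3 -> [2 4 1 3]
  step 4: s2^-1 swaps positions 2,3 -> [2 1 4 3]
  step 5: s2 swaps positions 2,3 -> [2 4 1 3]
Final permutation (position -> original strand): [2 4 1 3]
Closure components = cycle count of this permutation = 1.

Answer: 1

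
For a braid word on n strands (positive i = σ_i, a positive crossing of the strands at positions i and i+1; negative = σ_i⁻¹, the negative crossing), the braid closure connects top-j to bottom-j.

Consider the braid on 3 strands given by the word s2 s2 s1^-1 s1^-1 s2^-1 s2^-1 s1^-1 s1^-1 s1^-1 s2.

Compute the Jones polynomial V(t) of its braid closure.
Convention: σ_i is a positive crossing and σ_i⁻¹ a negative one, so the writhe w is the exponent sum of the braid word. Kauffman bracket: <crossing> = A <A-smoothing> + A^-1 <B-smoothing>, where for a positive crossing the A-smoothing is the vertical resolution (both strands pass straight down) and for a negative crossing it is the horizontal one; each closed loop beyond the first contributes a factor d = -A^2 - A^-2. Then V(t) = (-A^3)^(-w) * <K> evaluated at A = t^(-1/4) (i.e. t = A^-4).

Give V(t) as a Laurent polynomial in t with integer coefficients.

Braid: s2 s2 s1^-1 s1^-1 s2^-1 s2^-1 s1^-1 s1^-1 s1^-1 s2 on 3 strands, 10 crossings.
Writhe w = (#positive) - (#negative) = 3 - 7 = -4.
Enumerate smoothing states for the bracket polynomial. There are 2^10 = 1024 states.
Smooth each crossing (0=||, 1=⌣⌢); contribution A^(Σ sign_k(1-2s_k)) * d^(L-1).
Tabulate the states by total A-exponent and number of loops L (A-exp: L × count):
  A^10: L=6 ×1
  A^8: L=5 ×10
  A^6: L=4 ×41, L=6 ×4
  A^4: L=3 ×87, L=5 ×32, L=7 ×1
  A^2: L=2 ×97, L=4 ×100, L=6 ×13
  A^0: L=1 ×46, L=3 ×152, L=5 ×52, L=7 ×2
  A^-2: L=2 ×103, L=4 ×96, L=6 ×11
  A^-4: L=1 ×15, L=3 ×79, L=5 ×26
  A^-6: L=2 ×18, L=4 ×26, L=6 ×1
  A^-8: L=3 ×8, L=5 ×2
  A^-10: L=4 ×1
Each group contributes A^e * Σ count * d^(L-1):
Powers of d = -A^2 - A^-2: d^2 = A^4 + 2 + A^-4; d^3 = -A^6 - 3*A^2 - 3*A^-2 - A^-6; d^4 = A^8 + 4*A^4 + 6 + 4*A^-4 + A^-8; d^5 = -A^10 - 5*A^6 - 10*A^2 - 10*A^-2 - 5*A^-6 - A^-10; d^6 = A^12 + 6*A^8 + 15*A^4 + 20 + 15*A^-4 + 6*A^-8 + A^-12.
  A^10 * (d^5) = -A^20 - 5*A^16 - 10*A^12 - 10*A^8 - 5*A^4 - 1
  A^8 * (10*d^4) = 10*A^16 + 40*A^12 + 60*A^8 + 40*A^4 + 10
  A^6 * (41*d^3 + 4*d^5) = -4*A^16 - 61*A^12 - 163*A^8 - 163*A^4 - 61 - 4*A^-4
  A^4 * (87*d^2 + 32*d^4 + d^6) = A^16 + 38*A^12 + 230*A^8 + 386*A^4 + 230 + 38*A^-4 + A^-8
  A^2 * (97*d + 100*d^3 + 13*d^5) = -13*A^12 - 165*A^8 - 527*A^4 - 527 - 165*A^-4 - 13*A^-8
  A^0 * (46 + 152*d^2 + 52*d^4 + 2*d^6) = 2*A^12 + 64*A^8 + 390*A^4 + 702 + 390*A^-4 + 64*A^-8 + 2*A^-12
  A^-2 * (103*d + 96*d^3 + 11*d^5) = -11*A^8 - 151*A^4 - 501 - 501*A^-4 - 151*A^-8 - 11*A^-12
  A^-4 * (15 + 79*d^2 + 26*d^4) = 26*A^4 + 183 + 329*A^-4 + 183*A^-8 + 26*A^-12
  A^-6 * (18*d + 26*d^3 + d^5) = -A^4 - 31 - 106*A^-4 - 106*A^-8 - 31*A^-12 - A^-16
  A^-8 * (8*d^2 + 2*d^4) = 2 + 16*A^-4 + 28*A^-8 + 16*A^-12 + 2*A^-16
  A^-10 * (d^3) = -A^-4 - 3*A^-8 - 3*A^-12 - A^-16
Summing the groups: <K> = -A^20 + 2*A^16 - 4*A^12 + 5*A^8 - 5*A^4 + 6 - 4*A^-4 + 3*A^-8 - A^-12
Normalise by the writhe: (-A^3)^(-w) = (-A^3)^(4) = A^12, so f(A) = A^12 * <K> = -A^32 + 2*A^28 - 4*A^24 + 5*A^20 - 5*A^16 + 6*A^12 - 4*A^8 + 3*A^4 - 1.
Substitute A = t^(-1/4), i.e. A^e → t^(-e/4): V(t) = -1 + 3*t^-1 - 4*t^-2 + 6*t^-3 - 5*t^-4 + 5*t^-5 - 4*t^-6 + 2*t^-7 - t^-8

Answer: -1 + 3*t^-1 - 4*t^-2 + 6*t^-3 - 5*t^-4 + 5*t^-5 - 4*t^-6 + 2*t^-7 - t^-8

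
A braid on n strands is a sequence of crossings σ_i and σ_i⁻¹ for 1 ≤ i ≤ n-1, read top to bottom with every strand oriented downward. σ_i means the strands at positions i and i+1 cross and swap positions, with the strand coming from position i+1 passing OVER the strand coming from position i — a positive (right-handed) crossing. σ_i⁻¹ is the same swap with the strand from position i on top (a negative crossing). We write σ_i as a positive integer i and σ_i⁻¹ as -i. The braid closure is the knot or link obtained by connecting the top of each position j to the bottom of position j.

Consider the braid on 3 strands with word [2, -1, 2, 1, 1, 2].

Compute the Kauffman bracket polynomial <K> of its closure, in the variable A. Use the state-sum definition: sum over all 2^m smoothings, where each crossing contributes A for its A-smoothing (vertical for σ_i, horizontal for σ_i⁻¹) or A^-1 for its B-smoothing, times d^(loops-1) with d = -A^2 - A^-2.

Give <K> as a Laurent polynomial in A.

Braid: s2 s1^-1 s2 s1 s1 s2 on 3 strands, 6 crossings.
Writhe w = (#positive) - (#negative) = 5 - 1 = 4.
State-sum expansion of <K>. There are 2^6 = 64 states.
For each crossing: s=0 is the vertical smoothing, s=1 horizontal. Crossing k contributes A^(sign_k * (1 - 2*s_k)); loop factor d = -A^2 - A^-2.
Tabulate the states by total A-exponent and number of loops L (A-exp: L × count):
  A^6: L=2 ×1
  A^4: L=1 ×3, L=3 ×3
  A^2: L=2 ×14, L=4 ×1
  A^0: L=1 ×10, L=3 ×10
  A^-2: L=2 ×13, L=4 ×2
  A^-4: L=3 ×6
  A^-6: L=4 ×1
Each group contributes A^e * Σ count * d^(L-1):
Powers of d = -A^2 - A^-2: d^2 = A^4 + 2 + A^-4; d^3 = -A^6 - 3*A^2 - 3*A^-2 - A^-6.
  A^6 * (d) = -A^8 - A^4
  A^4 * (3 + 3*d^2) = 3*A^8 + 9*A^4 + 3
  A^2 * (14*d + d^3) = -A^8 - 17*A^4 - 17 - A^-4
  A^0 * (10 + 10*d^2) = 10*A^4 + 30 + 10*A^-4
  A^-2 * (13*d + 2*d^3) = -2*A^4 - 19 - 19*A^-4 - 2*A^-8
  A^-4 * (6*d^2) = 6 + 12*A^-4 + 6*A^-8
  A^-6 * (d^3) = -1 - 3*A^-4 - 3*A^-8 - A^-12
Summing the groups: <K> = A^8 - A^4 + 2 - A^-4 + A^-8 - A^-12

Answer: A^8 - A^4 + 2 - A^-4 + A^-8 - A^-12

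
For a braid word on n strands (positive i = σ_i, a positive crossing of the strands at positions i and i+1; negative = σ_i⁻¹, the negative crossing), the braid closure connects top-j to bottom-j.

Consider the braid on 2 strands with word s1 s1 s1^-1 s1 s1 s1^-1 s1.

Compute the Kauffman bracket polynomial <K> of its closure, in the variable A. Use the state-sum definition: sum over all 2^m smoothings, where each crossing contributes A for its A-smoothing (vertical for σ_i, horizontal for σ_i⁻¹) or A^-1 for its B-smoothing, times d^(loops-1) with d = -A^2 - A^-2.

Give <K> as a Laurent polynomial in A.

First cancel adjacent σ_i σ_i⁻¹ pairs (Reidemeister II — same braid, same closure): s1 s1 s1^-1 s1 s1 s1^-1 s1 → s1 s1 s1.
Braid: s1 s1 s1 on 2 strands, 3 crossings.
Writhe w = (#positive) - (#negative) = 3 - 0 = 3.
Computing the Kauffman bracket via state sum. There are 2^3 = 8 states.
Smooth each crossing (0=||, 1=⌣⌢); contribution A^(Σ sign_k(1-2s_k)) * d^(L-1).
  state 000: A-exp=+3, loops=2, term = A^3 * d^1
  state 001: A-exp=+1, loops=1, term = A^1 * d^0
  state 010: A-exp=+1, loops=1, term = A^1 * d^0
  state 011: A-exp=-1, loops=2, term = A^-1 * d^1
  state 100: A-exp=+1, loops=1, term = A^1 * d^0
  state 101: A-exp=-1, loops=2, term = A^-1 * d^1
  state 110: A-exp=-1, loops=2, term = A^-1 * d^1
  state 111: A-exp=-3, loops=3, term = A^-3 * d^2
Collect the terms by A-exponent (count of states per loop number):
Powers of d = -A^2 - A^-2: d^2 = A^4 + 2 + A^-4.
  A^3 * (d) = -A^5 - A
  A^1 * (3) = 3*A
  A^-1 * (3*d) = -3*A - 3*A^-3
  A^-3 * (d^2) = A + 2*A^-3 + A^-7
Summing the groups: <K> = -A^5 - A^-3 + A^-7

Answer: -A^5 - A^-3 + A^-7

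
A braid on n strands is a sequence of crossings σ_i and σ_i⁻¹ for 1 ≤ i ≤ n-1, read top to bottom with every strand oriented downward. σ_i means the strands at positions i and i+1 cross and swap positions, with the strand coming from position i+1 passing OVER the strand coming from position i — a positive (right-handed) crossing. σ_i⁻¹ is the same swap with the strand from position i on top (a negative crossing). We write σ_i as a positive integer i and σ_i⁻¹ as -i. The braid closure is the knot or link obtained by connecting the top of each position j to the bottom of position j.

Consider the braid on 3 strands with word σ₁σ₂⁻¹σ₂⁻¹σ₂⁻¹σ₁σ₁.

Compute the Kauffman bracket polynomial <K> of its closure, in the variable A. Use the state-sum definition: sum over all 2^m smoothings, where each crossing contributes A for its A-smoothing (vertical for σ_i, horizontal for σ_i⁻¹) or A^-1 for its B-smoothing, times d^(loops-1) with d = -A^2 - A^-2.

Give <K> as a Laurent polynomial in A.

Braid: s1 s2^-1 s2^-1 s2^-1 s1 s1 on 3 strands, 6 crossings.
Writhe w = (#positive) - (#negative) = 3 - 3 = 0.
State-sum expansion of <K>. There are 2^6 = 64 states.
For each crossing: s=0 is the vertical smoothing, s=1 horizontal. Crossing k contributes A^(sign_k * (1 - 2*s_k)); loop factor d = -A^2 - A^-2.
Tabulate the states by total A-exponent and number of loops L (A-exp: L × count):
  A^6: L=4 ×1
  A^4: L=3 ×6
  A^2: L=2 ×12, L=4 ×3
  A^0: L=1 ×9, L=3 ×10, L=5 ×1
  A^-2: L=2 ×12, L=4 ×3
  A^-4: L=3 ×6
  A^-6: L=4 ×1
Each group contributes A^e * Σ count * d^(L-1):
Powers of d = -A^2 - A^-2: d^2 = A^4 + 2 + A^-4; d^3 = -A^6 - 3*A^2 - 3*A^-2 - A^-6; d^4 = A^8 + 4*A^4 + 6 + 4*A^-4 + A^-8.
  A^6 * (d^3) = -A^12 - 3*A^8 - 3*A^4 - 1
  A^4 * (6*d^2) = 6*A^8 + 12*A^4 + 6
  A^2 * (12*d + 3*d^3) = -3*A^8 - 21*A^4 - 21 - 3*A^-4
  A^0 * (9 + 10*d^2 + d^4) = A^8 + 14*A^4 + 35 + 14*A^-4 + A^-8
  A^-2 * (12*d + 3*d^3) = -3*A^4 - 21 - 21*A^-4 - 3*A^-8
  A^-4 * (6*d^2) = 6 + 12*A^-4 + 6*A^-8
  A^-6 * (d^3) = -1 - 3*A^-4 - 3*A^-8 - A^-12
Summing the groups: <K> = -A^12 + A^8 - A^4 + 3 - A^-4 + A^-8 - A^-12

Answer: -A^12 + A^8 - A^4 + 3 - A^-4 + A^-8 - A^-12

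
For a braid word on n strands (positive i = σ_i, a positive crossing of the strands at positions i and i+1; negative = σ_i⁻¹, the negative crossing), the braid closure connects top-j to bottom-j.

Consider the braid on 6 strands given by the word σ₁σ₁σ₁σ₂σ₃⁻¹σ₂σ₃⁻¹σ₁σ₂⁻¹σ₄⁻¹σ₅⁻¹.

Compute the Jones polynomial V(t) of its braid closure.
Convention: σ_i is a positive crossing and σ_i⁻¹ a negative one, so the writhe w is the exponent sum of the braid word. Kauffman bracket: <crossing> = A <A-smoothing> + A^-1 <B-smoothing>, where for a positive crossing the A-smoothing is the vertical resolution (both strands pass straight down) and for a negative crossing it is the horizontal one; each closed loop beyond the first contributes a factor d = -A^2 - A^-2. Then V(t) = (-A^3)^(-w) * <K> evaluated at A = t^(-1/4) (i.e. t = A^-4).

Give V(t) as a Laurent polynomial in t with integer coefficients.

The presented braid s1 s1 s1 s2 s3^-1 s2 s3^-1 s1 s2^-1 s4^-1 s5^-1 on 6 strands reduces by inverse Markov moves (closure unchanged at each step):
  Destabilize: the word has the form β·s5^-1 where s5^-1 occurs only as the final letter (β ∈ B_5); drop it and the last strand → 5 strands.
  Destabilize: the word has the form β·s4^-1 where s4^-1 occurs only as the final letter (β ∈ B_4); drop it and the last strand → 4 strands.
Reduced to β = s1 s1 s1 s2 s3^-1 s2 s3^-1 s1 s2^-1 on 4 strands, 9 crossings.
Compute on β:
Braid: s1 s1 s1 s2 s3^-1 s2 s3^-1 s1 s2^-1 on 4 strands, 9 crossings.
Writhe w = (#positive) - (#negative) = 6 - 3 = 3.
Computing the Kauffman bracket via state sum. There are 2^9 = 512 states.
For each crossing: s=0 is the vertical smoothing, s=1 horizontal. Crossing k contributes A^(sign_k * (1 - 2*s_k)); loop factor d = -A^2 - A^-2.
Tabulate the states by total A-exponent and number of loops L (A-exp: L × count):
  A^9: L=3 ×1
  A^7: L=2 ×7, L=4 ×2
  A^5: L=1 ×12, L=3 ×24
  A^3: L=2 ×66, L=4 ×18
  A^1: L=1 ×35, L=3 ×84, L=5 ×7
  A^-1: L=2 ×73, L=4 ×52, L=6 ×1
  A^-3: L=3 ×68, L=5 ×16
  A^-5: L=4 ×34, L=6 ×2
  A^-7: L=5 ×9
  A^-9: L=6 ×1
Each group contributes A^e * Σ count * d^(L-1):
Powers of d = -A^2 - A^-2: d^2 = A^4 + 2 + A^-4; d^3 = -A^6 - 3*A^2 - 3*A^-2 - A^-6; d^4 = A^8 + 4*A^4 + 6 + 4*A^-4 + A^-8; d^5 = -A^10 - 5*A^6 - 10*A^2 - 10*A^-2 - 5*A^-6 - A^-10.
  A^9 * (d^2) = A^13 + 2*A^9 + A^5
  A^7 * (7*d + 2*d^3) = -2*A^13 - 13*A^9 - 13*A^5 - 2*A
  A^5 * (12 + 24*d^2) = 24*A^9 + 60*A^5 + 24*A
  A^3 * (66*d + 18*d^3) = -18*A^9 - 120*A^5 - 120*A - 18*A^-3
  A^1 * (35 + 84*d^2 + 7*d^4) = 7*A^9 + 112*A^5 + 245*A + 112*A^-3 + 7*A^-7
  A^-1 * (73*d + 52*d^3 + d^5) = -A^9 - 57*A^5 - 239*A - 239*A^-3 - 57*A^-7 - A^-11
  A^-3 * (68*d^2 + 16*d^4) = 16*A^5 + 132*A + 232*A^-3 + 132*A^-7 + 16*A^-11
  A^-5 * (34*d^3 + 2*d^5) = -2*A^5 - 44*A - 122*A^-3 - 122*A^-7 - 44*A^-11 - 2*A^-15
  A^-7 * (9*d^4) = 9*A + 36*A^-3 + 54*A^-7 + 36*A^-11 + 9*A^-15
  A^-9 * (d^5) = -A - 5*A^-3 - 10*A^-7 - 10*A^-11 - 5*A^-15 - A^-19
Summing the groups: <K> = -A^13 + A^9 - 3*A^5 + 4*A - 4*A^-3 + 4*A^-7 - 3*A^-11 + 2*A^-15 - A^-19
Normalise by the writhe: (-A^3)^(-w) = (-A^3)^(-3) = -A^-9, so f(A) = -A^-9 * <K> = A^4 - 1 + 3*A^-4 - 4*A^-8 + 4*A^-12 - 4*A^-16 + 3*A^-20 - 2*A^-24 + A^-28.
Substitute A = t^(-1/4), i.e. A^e → t^(-e/4): V(t) = t^7 - 2*t^6 + 3*t^5 - 4*t^4 + 4*t^3 - 4*t^2 + 3*t - 1 + t^-1

Answer: t^7 - 2*t^6 + 3*t^5 - 4*t^4 + 4*t^3 - 4*t^2 + 3*t - 1 + t^-1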